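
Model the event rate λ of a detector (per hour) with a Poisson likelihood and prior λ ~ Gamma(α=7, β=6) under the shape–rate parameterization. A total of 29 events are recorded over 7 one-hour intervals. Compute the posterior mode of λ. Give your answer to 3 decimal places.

Σxᵢ = 29, n = 7.
Posterior ∝ λ^6e^(−6λ) · λ^29e^(−7λ) = λ^35e^(−13λ), i.e. Gamma(shape=36, rate=13).
The mode of a Gamma(a, b) with a ≥ 1 (shape–rate) is (a−1)/b = 35/13 ≈ 2.692.

λ̂_MAP = 2.692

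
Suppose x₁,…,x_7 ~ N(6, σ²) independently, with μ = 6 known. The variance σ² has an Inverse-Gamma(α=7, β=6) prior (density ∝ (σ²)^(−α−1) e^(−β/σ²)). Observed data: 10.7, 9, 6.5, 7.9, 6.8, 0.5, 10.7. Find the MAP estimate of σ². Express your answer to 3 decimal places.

σ̂²_MAP = 4.345

Sum of squared deviations about the known mean: SS = (10.7−6)² + (9−6)² + (6.5−6)² + (7.9−6)² + (6.8−6)² + (0.5−6)² + (10.7−6)² = 87.93.
The Normal likelihood contributes (σ²)^(−n/2) exp(−SS/(2σ²)), so the posterior is Inverse-Gamma(α + n/2, β + SS/2) = Inverse-Gamma(10.5, 49.965).
The mode of Inverse-Gamma(a, b) is b/(a+1) = 49.965/11.5 ≈ 4.345.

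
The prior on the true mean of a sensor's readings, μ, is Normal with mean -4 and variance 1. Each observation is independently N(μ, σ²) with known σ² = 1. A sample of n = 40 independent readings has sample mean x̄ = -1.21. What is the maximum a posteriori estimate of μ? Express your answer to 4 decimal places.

n = 40, x̄ = -1.21.
For a Normal prior and Normal likelihood with known variance, the posterior is Normal; its mode equals its mean, the precision-weighted average.
Prior precision 1/σ₀² = 1/1 = 1; data precision n/σ² = 40/1 = 40.
μ̂ = (1·(-4) + 40·(-1.21)) / (1 + 40) = (-52.4)/41 = -262/205 ≈ -1.2780.

μ̂_MAP = -1.2780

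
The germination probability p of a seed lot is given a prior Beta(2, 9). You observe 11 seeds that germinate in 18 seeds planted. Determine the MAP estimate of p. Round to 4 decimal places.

Prior: Beta(2, 9).
Data: 11 successes in 18 trials. The binomial likelihood contributes p^11(1−p)^7, so the posterior is Beta(2+11, 9+7) = Beta(13, 16).
For Beta(a, b) with a, b > 1 the mode is (a−1)/(a+b−2) = 12/27 ≈ 0.4444.

p̂_MAP = 0.4444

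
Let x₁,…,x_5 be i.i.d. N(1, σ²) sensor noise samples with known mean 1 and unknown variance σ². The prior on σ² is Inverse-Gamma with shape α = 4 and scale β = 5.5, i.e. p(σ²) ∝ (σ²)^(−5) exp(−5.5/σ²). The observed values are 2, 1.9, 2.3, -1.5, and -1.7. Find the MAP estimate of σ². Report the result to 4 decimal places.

Sum of squared deviations about the known mean: SS = (2−1)² + (1.9−1)² + (2.3−1)² + (-1.5−1)² + (-1.7−1)² = 17.04.
The Normal likelihood contributes (σ²)^(−n/2) exp(−SS/(2σ²)), so the posterior is Inverse-Gamma(α + n/2, β + SS/2) = Inverse-Gamma(6.5, 14.02).
The mode of Inverse-Gamma(a, b) is b/(a+1) = 14.02/7.5 ≈ 1.8693.

σ̂²_MAP = 1.8693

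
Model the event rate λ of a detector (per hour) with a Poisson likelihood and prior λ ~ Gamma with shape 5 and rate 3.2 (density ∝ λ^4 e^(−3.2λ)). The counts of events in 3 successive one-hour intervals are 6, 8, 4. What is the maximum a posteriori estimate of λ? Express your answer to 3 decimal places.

λ̂_MAP = 3.548

Σxᵢ = 6+8+4 = 18, with n = 3.
Posterior ∝ λ^4e^(−3.2λ) · λ^18e^(−3λ) = λ^22e^(−6.2λ), i.e. Gamma(shape=23, rate=6.2).
The mode of a Gamma(a, b) with a ≥ 1 (shape–rate) is (a−1)/b = 22/6.2 ≈ 3.548.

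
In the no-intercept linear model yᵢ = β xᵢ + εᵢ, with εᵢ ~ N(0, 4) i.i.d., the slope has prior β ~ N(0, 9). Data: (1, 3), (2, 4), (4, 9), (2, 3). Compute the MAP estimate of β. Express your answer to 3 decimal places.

log p(β | y) = −Σ(yᵢ − βxᵢ)²/(2·4) − β²/(2·9) + const.
Setting the derivative to zero: Σxᵢ(yᵢ − βxᵢ)/4 − β/9 = 0, so β = Σxᵢyᵢ / (Σxᵢ² + σ²/τ²).
Σxᵢyᵢ = 1·3 + 2·4 + 4·9 + 2·3 = 53; Σxᵢ² = 25; σ²/τ² = 4/9.
β̂_MAP = 53 / (25 + 4/9) = 53/(229/9) = 477/229 ≈ 2.083.

β̂_MAP = 2.083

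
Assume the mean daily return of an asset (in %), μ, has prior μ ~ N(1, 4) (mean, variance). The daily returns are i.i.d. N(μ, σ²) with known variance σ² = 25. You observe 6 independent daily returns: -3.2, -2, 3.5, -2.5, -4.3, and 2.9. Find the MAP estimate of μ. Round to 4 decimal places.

μ̂_MAP = 0.0531

n = 6; x̄ = ((-3.2) + (-2) + 3.5 + (-2.5) + (-4.3) + 2.9)/6 = -5.6/6 = -14/15 ≈ -0.9333.
For a Normal prior and Normal likelihood with known variance, the posterior is Normal; its mode equals its mean, the precision-weighted average.
Prior precision 1/σ₀² = 1/4 = 0.25; data precision n/σ² = 6/25 = 0.24.
μ̂ = (0.25·1 + 0.24·(-14/15)) / (0.25 + 0.24) = 0.026/0.49 = 13/245 ≈ 0.0531.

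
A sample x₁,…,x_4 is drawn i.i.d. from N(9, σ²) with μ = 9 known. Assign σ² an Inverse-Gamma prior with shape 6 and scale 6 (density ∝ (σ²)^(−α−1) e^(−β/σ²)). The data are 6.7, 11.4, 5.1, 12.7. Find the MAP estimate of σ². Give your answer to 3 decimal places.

Sum of squared deviations about the known mean: SS = (6.7−9)² + (11.4−9)² + (5.1−9)² + (12.7−9)² = 39.95.
The Normal likelihood contributes (σ²)^(−n/2) exp(−SS/(2σ²)), so the posterior is Inverse-Gamma(α + n/2, β + SS/2) = Inverse-Gamma(8, 25.975).
The mode of Inverse-Gamma(a, b) is b/(a+1) = 25.975/9 ≈ 2.886.

σ̂²_MAP = 2.886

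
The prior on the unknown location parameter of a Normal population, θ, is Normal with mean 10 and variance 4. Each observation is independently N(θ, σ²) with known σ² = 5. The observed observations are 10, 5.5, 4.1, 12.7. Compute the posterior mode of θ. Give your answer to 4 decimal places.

n = 4; x̄ = (10 + 5.5 + 4.1 + 12.7)/4 = 32.3/4 = 8.075.
For a Normal prior and Normal likelihood with known variance, the posterior is Normal; its mode equals its mean, the precision-weighted average.
Prior precision 1/σ₀² = 1/4 = 0.25; data precision n/σ² = 4/5 = 0.8.
θ̂ = (0.25·10 + 0.8·8.075) / (0.25 + 0.8) = 8.96/1.05 = 128/15 ≈ 8.5333.

θ̂_MAP = 8.5333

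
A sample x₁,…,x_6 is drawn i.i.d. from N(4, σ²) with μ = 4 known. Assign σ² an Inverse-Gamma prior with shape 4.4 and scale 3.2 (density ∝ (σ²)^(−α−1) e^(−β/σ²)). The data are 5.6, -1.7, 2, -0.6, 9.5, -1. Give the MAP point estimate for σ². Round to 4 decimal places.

Sum of squared deviations about the known mean: SS = (5.6−4)² + (-1.7−4)² + (2−4)² + (-0.6−4)² + (9.5−4)² + (-1−4)² = 115.46.
The Normal likelihood contributes (σ²)^(−n/2) exp(−SS/(2σ²)), so the posterior is Inverse-Gamma(α + n/2, β + SS/2) = Inverse-Gamma(7.4, 60.93).
The mode of Inverse-Gamma(a, b) is b/(a+1) = 60.93/8.4 ≈ 7.2536.

σ̂²_MAP = 7.2536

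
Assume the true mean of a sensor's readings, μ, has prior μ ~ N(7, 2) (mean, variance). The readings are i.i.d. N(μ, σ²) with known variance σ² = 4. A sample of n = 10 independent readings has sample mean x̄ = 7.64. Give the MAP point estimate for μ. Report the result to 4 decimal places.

n = 10, x̄ = 7.64.
For a Normal prior and Normal likelihood with known variance, the posterior is Normal; its mode equals its mean, the precision-weighted average.
Prior precision 1/σ₀² = 1/2 = 0.5; data precision n/σ² = 10/4 = 2.5.
μ̂ = (0.5·7 + 2.5·7.64) / (0.5 + 2.5) = 22.6/3 = 113/15 ≈ 7.5333.

μ̂_MAP = 7.5333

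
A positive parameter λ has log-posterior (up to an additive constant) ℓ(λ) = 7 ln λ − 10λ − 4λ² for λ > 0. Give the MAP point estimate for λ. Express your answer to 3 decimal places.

ℓ'(λ) = 7/λ − 10 − 8λ. Setting this to zero and multiplying by λ: 8λ² + 10λ − 7 = 0.
λ = (−10 + √(10² + 4·8·7)) / (2·8) = (−10 + √324) / 16 = (−10 + 18)/16 = 1/2.
ℓ''(λ) = −7/λ² − 8 < 0, confirming a maximum.

λ̂_MAP = 0.500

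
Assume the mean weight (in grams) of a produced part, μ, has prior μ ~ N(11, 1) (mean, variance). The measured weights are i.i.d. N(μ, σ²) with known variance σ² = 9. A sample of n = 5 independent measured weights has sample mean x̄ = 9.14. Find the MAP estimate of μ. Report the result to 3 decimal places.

μ̂_MAP = 10.336

n = 5, x̄ = 9.14.
For a Normal prior and Normal likelihood with known variance, the posterior is Normal; its mode equals its mean, the precision-weighted average.
Prior precision 1/σ₀² = 1/1 = 1; data precision n/σ² = 5/9.
μ̂ = (1·11 + (5/9)·9.14) / (1 + 5/9) = (1447/90)/(14/9) = 1447/140 ≈ 10.336.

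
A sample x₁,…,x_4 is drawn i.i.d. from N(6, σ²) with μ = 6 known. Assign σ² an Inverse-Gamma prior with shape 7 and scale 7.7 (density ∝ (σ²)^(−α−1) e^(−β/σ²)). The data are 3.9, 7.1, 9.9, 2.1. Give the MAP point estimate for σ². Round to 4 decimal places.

σ̂²_MAP = 2.5720

Sum of squared deviations about the known mean: SS = (3.9−6)² + (7.1−6)² + (9.9−6)² + (2.1−6)² = 36.04.
The Normal likelihood contributes (σ²)^(−n/2) exp(−SS/(2σ²)), so the posterior is Inverse-Gamma(α + n/2, β + SS/2) = Inverse-Gamma(9, 25.72).
The mode of Inverse-Gamma(a, b) is b/(a+1) = 25.72/10 ≈ 2.5720.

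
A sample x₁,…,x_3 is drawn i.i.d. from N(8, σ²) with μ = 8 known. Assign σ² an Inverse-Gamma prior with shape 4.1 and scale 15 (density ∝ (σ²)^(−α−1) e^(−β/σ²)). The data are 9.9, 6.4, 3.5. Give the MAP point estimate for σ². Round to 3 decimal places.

Sum of squared deviations about the known mean: SS = (9.9−8)² + (6.4−8)² + (3.5−8)² = 26.42.
The Normal likelihood contributes (σ²)^(−n/2) exp(−SS/(2σ²)), so the posterior is Inverse-Gamma(α + n/2, β + SS/2) = Inverse-Gamma(5.6, 28.21).
The mode of Inverse-Gamma(a, b) is b/(a+1) = 28.21/6.6 ≈ 4.274.

σ̂²_MAP = 4.274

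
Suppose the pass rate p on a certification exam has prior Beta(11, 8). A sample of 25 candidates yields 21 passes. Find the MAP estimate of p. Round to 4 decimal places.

p̂_MAP = 0.7381

Prior: Beta(11, 8).
Data: 21 successes in 25 trials. The binomial likelihood contributes p^21(1−p)^4, so the posterior is Beta(11+21, 8+4) = Beta(32, 12).
For Beta(a, b) with a, b > 1 the mode is (a−1)/(a+b−2) = 31/42 ≈ 0.7381.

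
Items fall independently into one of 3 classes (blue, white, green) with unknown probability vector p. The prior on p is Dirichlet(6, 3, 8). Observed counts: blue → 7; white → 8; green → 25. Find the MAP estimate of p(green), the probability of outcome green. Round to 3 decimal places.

MAP estimate of p(green) = 0.593

The posterior is Dirichlet(αᵢ + nᵢ) = Dirichlet(13, 11, 33).
For a Dirichlet(a₁,…,a_K) with all aᵢ > 1, the mode has j-th component (aⱼ − 1)/(Σaᵢ − K).
Here Σaᵢ = 57 and K = 3, so p(green) = (33 − 1)/(57 − 3) = 32/54 ≈ 0.593.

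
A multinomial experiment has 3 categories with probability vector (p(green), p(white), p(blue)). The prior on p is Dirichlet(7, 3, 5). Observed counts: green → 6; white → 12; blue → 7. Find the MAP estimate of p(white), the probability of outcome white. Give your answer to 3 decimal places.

The posterior is Dirichlet(αᵢ + nᵢ) = Dirichlet(13, 15, 12).
For a Dirichlet(a₁,…,a_K) with all aᵢ > 1, the mode has j-th component (aⱼ − 1)/(Σaᵢ − K).
Here Σaᵢ = 40 and K = 3, so p(white) = (15 − 1)/(40 − 3) = 14/37 ≈ 0.378.

MAP estimate of p(white) = 0.378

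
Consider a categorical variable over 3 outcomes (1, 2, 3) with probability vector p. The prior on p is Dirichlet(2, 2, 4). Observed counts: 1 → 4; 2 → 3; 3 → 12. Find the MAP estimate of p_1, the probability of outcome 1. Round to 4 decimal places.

MAP estimate: 0.2083

The posterior is Dirichlet(αᵢ + nᵢ) = Dirichlet(6, 5, 16).
For a Dirichlet(a₁,…,a_K) with all aᵢ > 1, the mode has j-th component (aⱼ − 1)/(Σaᵢ − K).
Here Σaᵢ = 27 and K = 3, so p_1 = (6 − 1)/(27 − 3) = 5/24 ≈ 0.2083.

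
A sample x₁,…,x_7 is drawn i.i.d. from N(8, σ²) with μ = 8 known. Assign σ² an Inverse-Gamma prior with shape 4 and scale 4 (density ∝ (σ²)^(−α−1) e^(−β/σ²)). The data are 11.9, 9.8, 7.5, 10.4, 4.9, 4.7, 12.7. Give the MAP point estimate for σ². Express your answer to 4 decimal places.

σ̂²_MAP = 4.4147

Sum of squared deviations about the known mean: SS = (11.9−8)² + (9.8−8)² + (7.5−8)² + (10.4−8)² + (4.9−8)² + (4.7−8)² + (12.7−8)² = 67.05.
The Normal likelihood contributes (σ²)^(−n/2) exp(−SS/(2σ²)), so the posterior is Inverse-Gamma(α + n/2, β + SS/2) = Inverse-Gamma(7.5, 37.525).
The mode of Inverse-Gamma(a, b) is b/(a+1) = 37.525/8.5 ≈ 4.4147.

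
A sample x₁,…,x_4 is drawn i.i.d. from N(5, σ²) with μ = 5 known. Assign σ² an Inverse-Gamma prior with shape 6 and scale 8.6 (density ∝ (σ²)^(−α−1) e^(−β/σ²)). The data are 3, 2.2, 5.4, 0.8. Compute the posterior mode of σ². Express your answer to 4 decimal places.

Sum of squared deviations about the known mean: SS = (3−5)² + (2.2−5)² + (5.4−5)² + (0.8−5)² = 29.64.
The Normal likelihood contributes (σ²)^(−n/2) exp(−SS/(2σ²)), so the posterior is Inverse-Gamma(α + n/2, β + SS/2) = Inverse-Gamma(8, 23.42).
The mode of Inverse-Gamma(a, b) is b/(a+1) = 23.42/9 ≈ 2.6022.

σ̂²_MAP = 2.6022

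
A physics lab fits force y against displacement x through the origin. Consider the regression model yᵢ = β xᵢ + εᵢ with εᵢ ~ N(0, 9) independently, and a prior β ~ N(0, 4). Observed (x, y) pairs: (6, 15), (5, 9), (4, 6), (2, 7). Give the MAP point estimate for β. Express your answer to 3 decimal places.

log p(β | y) = −Σ(yᵢ − βxᵢ)²/(2·9) − β²/(2·4) + const.
Setting the derivative to zero: Σxᵢ(yᵢ − βxᵢ)/9 − β/4 = 0, so β = Σxᵢyᵢ / (Σxᵢ² + σ²/τ²).
Σxᵢyᵢ = 6·15 + 5·9 + 4·6 + 2·7 = 173; Σxᵢ² = 81; σ²/τ² = 2.25.
β̂_MAP = 173 / (81 + 2.25) = 173/83.25 ≈ 2.078.

β̂_MAP = 2.078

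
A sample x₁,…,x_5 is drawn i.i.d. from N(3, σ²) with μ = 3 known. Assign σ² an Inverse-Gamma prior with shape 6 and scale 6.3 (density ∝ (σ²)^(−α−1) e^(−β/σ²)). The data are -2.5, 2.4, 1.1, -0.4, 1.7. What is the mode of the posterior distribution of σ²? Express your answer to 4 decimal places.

Sum of squared deviations about the known mean: SS = (-2.5−3)² + (2.4−3)² + (1.1−3)² + (-0.4−3)² + (1.7−3)² = 47.47.
The Normal likelihood contributes (σ²)^(−n/2) exp(−SS/(2σ²)), so the posterior is Inverse-Gamma(α + n/2, β + SS/2) = Inverse-Gamma(8.5, 30.035).
The mode of Inverse-Gamma(a, b) is b/(a+1) = 30.035/9.5 ≈ 3.1616.

σ̂²_MAP = 3.1616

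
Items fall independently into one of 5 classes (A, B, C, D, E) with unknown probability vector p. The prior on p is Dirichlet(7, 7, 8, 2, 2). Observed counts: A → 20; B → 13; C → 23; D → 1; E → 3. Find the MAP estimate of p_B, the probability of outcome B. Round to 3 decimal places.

The posterior is Dirichlet(αᵢ + nᵢ) = Dirichlet(27, 20, 31, 3, 5).
For a Dirichlet(a₁,…,a_K) with all aᵢ > 1, the mode has j-th component (aⱼ − 1)/(Σaᵢ − K).
Here Σaᵢ = 86 and K = 5, so p_B = (20 − 1)/(86 − 5) = 19/81 ≈ 0.235.

MAP estimate of p_B = 0.235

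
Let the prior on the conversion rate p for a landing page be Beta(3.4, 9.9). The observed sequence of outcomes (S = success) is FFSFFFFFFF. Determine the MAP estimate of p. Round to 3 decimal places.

p̂_MAP = 0.160

Prior: Beta(3.4, 9.9).
Data: 1 success in 10 trials (from the sequence). The binomial likelihood contributes p(1−p)^9, so the posterior is Beta(3.4+1, 9.9+9) = Beta(4.4, 18.9).
For Beta(a, b) with a, b > 1 the mode is (a−1)/(a+b−2) = 3.4/21.3 ≈ 0.160.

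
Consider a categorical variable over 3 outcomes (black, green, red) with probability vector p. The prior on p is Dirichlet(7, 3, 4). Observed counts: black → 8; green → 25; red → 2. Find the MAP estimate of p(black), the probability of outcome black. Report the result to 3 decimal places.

The posterior is Dirichlet(αᵢ + nᵢ) = Dirichlet(15, 28, 6).
For a Dirichlet(a₁,…,a_K) with all aᵢ > 1, the mode has j-th component (aⱼ − 1)/(Σaᵢ − K).
Here Σaᵢ = 49 and K = 3, so p(black) = (15 − 1)/(49 − 3) = 14/46 ≈ 0.304.

MAP estimate of p(black) = 0.304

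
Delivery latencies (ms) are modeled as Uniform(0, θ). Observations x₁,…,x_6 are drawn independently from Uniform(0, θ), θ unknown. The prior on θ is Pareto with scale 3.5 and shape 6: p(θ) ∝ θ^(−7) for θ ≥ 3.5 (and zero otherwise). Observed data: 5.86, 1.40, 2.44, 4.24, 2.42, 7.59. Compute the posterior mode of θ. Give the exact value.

θ̂_MAP = 7.59

The Uniform(0, θ) likelihood is θ^(−n) for θ ≥ max(xᵢ), zero otherwise. Here max(xᵢ) = 7.59.
Posterior ∝ θ^(−7) · θ^(−6) = θ^(−13) on θ ≥ max(3.5, 7.59) = 7.59.
This density is strictly decreasing in θ, so the posterior mode lies at the lower boundary of the support.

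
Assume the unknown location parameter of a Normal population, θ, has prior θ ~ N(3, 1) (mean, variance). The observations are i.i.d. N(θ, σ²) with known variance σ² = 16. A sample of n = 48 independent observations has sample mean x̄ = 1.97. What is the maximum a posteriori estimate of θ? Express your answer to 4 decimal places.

θ̂_MAP = 2.2275

n = 48, x̄ = 1.97.
For a Normal prior and Normal likelihood with known variance, the posterior is Normal; its mode equals its mean, the precision-weighted average.
Prior precision 1/σ₀² = 1/1 = 1; data precision n/σ² = 48/16 = 3.
θ̂ = (1·3 + 3·1.97) / (1 + 3) = 8.91/4 = 2.2275.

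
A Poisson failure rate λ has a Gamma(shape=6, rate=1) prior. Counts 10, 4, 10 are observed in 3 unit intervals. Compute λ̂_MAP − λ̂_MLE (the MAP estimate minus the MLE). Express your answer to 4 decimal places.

MAP − MLE = -0.7500

Σxᵢ = 24. Posterior is Gamma(30, 4); MAP = (30−1)/4 = 29/4 ≈ 7.25000.
MLE = x̄ = 24/3 ≈ 8.00000.
Difference = 29/4 − 24/3 = -3/4 ≈ -0.7500.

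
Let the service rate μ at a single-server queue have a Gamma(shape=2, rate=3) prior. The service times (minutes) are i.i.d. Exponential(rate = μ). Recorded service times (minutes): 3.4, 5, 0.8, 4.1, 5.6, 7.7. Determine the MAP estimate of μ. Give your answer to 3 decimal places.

μ̂_MAP = 0.236

The Exponential(rate=μ) likelihood is ∝ μ^n e^(−μΣtᵢ). Here n = 6 and Σtᵢ = 3.4 + 5 + 0.8 + 4.1 + 5.6 + 7.7 = 26.6.
Posterior ∝ μe^(−3μ) · μ^6e^(−26.6μ) = μ^7e^(−29.6μ), i.e. Gamma(8, 29.6).
Mode = (a−1)/b = 7/29.6 ≈ 0.236.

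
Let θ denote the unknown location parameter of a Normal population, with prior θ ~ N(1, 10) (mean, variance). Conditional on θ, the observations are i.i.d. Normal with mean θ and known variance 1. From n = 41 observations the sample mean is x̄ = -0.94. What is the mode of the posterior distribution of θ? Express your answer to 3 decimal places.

n = 41, x̄ = -0.94.
For a Normal prior and Normal likelihood with known variance, the posterior is Normal; its mode equals its mean, the precision-weighted average.
Prior precision 1/σ₀² = 1/10 = 0.1; data precision n/σ² = 41/1 = 41.
θ̂ = (0.1·1 + 41·(-0.94)) / (0.1 + 41) = (-38.44)/41.1 = -1922/2055 ≈ -0.935.

θ̂_MAP = -0.935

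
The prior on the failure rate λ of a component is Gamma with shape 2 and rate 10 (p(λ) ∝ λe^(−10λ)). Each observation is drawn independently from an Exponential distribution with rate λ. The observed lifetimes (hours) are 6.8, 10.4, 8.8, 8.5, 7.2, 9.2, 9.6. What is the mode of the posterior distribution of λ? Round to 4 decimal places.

λ̂_MAP = 0.1135

The Exponential(rate=λ) likelihood is ∝ λ^n e^(−λΣtᵢ). Here n = 7 and Σtᵢ = 6.8 + 10.4 + 8.8 + 8.5 + 7.2 + 9.2 + 9.6 = 60.5.
Posterior ∝ λe^(−10λ) · λ^7e^(−60.5λ) = λ^8e^(−70.5λ), i.e. Gamma(9, 70.5).
Mode = (a−1)/b = 8/70.5 ≈ 0.1135.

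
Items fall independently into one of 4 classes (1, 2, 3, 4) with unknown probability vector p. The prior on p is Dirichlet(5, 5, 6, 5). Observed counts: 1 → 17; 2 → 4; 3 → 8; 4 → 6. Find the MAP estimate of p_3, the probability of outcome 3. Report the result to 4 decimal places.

MAP estimate: 0.2500

The posterior is Dirichlet(αᵢ + nᵢ) = Dirichlet(22, 9, 14, 11).
For a Dirichlet(a₁,…,a_K) with all aᵢ > 1, the mode has j-th component (aⱼ − 1)/(Σaᵢ − K).
Here Σaᵢ = 56 and K = 4, so p_3 = (14 − 1)/(56 − 4) = 13/52 ≈ 0.2500.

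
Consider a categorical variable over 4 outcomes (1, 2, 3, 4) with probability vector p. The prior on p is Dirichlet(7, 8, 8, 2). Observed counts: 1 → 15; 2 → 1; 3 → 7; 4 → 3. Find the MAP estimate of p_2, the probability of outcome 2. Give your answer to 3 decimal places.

The posterior is Dirichlet(αᵢ + nᵢ) = Dirichlet(22, 9, 15, 5).
For a Dirichlet(a₁,…,a_K) with all aᵢ > 1, the mode has j-th component (aⱼ − 1)/(Σaᵢ − K).
Here Σaᵢ = 51 and K = 4, so p_2 = (9 − 1)/(51 − 4) = 8/47 ≈ 0.170.

MAP estimate: 0.170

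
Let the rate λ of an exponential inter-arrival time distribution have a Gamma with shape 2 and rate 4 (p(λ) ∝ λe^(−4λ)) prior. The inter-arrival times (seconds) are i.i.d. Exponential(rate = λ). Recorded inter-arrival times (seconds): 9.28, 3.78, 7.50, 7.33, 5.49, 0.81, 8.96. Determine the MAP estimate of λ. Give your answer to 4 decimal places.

The Exponential(rate=λ) likelihood is ∝ λ^n e^(−λΣtᵢ). Here n = 7 and Σtᵢ = 9.28 + 3.78 + 7.50 + 7.33 + 5.49 + 0.81 + 8.96 = 43.15.
Posterior ∝ λe^(−4λ) · λ^7e^(−43.15λ) = λ^8e^(−47.15λ), i.e. Gamma(9, 47.15).
Mode = (a−1)/b = 8/47.15 ≈ 0.1697.

λ̂_MAP = 0.1697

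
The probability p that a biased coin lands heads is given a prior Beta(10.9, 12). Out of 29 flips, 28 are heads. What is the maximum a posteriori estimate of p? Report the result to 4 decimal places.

p̂_MAP = 0.7595

Prior: Beta(10.9, 12).
Data: 28 successes in 29 trials. The binomial likelihood contributes p^28(1−p)^1, so the posterior is Beta(10.9+28, 12+1) = Beta(38.9, 13).
For Beta(a, b) with a, b > 1 the mode is (a−1)/(a+b−2) = 37.9/49.9 ≈ 0.7595.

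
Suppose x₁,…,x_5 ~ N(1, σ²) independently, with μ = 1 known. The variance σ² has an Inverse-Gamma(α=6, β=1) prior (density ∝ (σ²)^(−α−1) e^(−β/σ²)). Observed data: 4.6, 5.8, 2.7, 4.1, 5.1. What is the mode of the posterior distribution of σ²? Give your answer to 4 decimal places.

Sum of squared deviations about the known mean: SS = (4.6−1)² + (5.8−1)² + (2.7−1)² + (4.1−1)² + (5.1−1)² = 65.31.
The Normal likelihood contributes (σ²)^(−n/2) exp(−SS/(2σ²)), so the posterior is Inverse-Gamma(α + n/2, β + SS/2) = Inverse-Gamma(8.5, 33.655).
The mode of Inverse-Gamma(a, b) is b/(a+1) = 33.655/9.5 ≈ 3.5426.

σ̂²_MAP = 3.5426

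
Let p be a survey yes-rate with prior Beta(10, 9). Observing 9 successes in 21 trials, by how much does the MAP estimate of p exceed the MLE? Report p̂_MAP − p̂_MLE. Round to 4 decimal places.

MAP − MLE = 0.0451

Posterior is Beta(19, 21); MAP = (19−1)/(40−2) = 18/38 ≈ 0.47368.
MLE ignores the prior: p̂_MLE = k/n = 9/21 ≈ 0.42857.
Difference = 18/38 − 9/21 = 6/133 ≈ 0.0451.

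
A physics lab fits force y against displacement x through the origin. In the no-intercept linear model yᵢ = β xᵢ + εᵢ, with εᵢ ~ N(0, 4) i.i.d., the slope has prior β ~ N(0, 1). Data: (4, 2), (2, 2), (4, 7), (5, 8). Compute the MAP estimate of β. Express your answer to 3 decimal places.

β̂_MAP = 1.231

log p(β | y) = −Σ(yᵢ − βxᵢ)²/(2·4) − β²/(2·1) + const.
Setting the derivative to zero: Σxᵢ(yᵢ − βxᵢ)/4 − β/1 = 0, so β = Σxᵢyᵢ / (Σxᵢ² + σ²/τ²).
Σxᵢyᵢ = 4·2 + 2·2 + 4·7 + 5·8 = 80; Σxᵢ² = 61; σ²/τ² = 4.
β̂_MAP = 80 / (61 + 4) = 80/65 ≈ 1.231.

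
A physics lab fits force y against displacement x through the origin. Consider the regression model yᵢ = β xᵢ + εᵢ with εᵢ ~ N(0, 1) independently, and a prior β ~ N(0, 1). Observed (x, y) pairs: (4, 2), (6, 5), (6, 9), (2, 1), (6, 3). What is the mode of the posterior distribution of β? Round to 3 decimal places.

β̂_MAP = 0.868

log p(β | y) = −Σ(yᵢ − βxᵢ)²/(2·1) − β²/(2·1) + const.
Setting the derivative to zero: Σxᵢ(yᵢ − βxᵢ)/1 − β/1 = 0, so β = Σxᵢyᵢ / (Σxᵢ² + σ²/τ²).
Σxᵢyᵢ = 4·2 + 6·5 + 6·9 + 2·1 + 6·3 = 112; Σxᵢ² = 128; σ²/τ² = 1.
β̂_MAP = 112 / (128 + 1) = 112/129 ≈ 0.868.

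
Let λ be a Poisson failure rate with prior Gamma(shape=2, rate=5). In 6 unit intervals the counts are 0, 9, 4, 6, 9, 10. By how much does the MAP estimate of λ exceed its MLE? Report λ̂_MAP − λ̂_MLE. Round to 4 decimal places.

Σxᵢ = 38. Posterior is Gamma(40, 11); MAP = (40−1)/11 = 39/11 ≈ 3.54545.
MLE = x̄ = 38/6 ≈ 6.33333.
Difference = 39/11 − 38/6 = -92/33 ≈ -2.7879.

MAP − MLE = -2.7879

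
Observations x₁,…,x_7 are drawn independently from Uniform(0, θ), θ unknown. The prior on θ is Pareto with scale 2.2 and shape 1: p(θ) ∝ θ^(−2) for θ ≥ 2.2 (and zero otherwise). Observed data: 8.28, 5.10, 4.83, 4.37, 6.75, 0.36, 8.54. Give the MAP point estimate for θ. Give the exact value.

θ̂_MAP = 8.54

The Uniform(0, θ) likelihood is θ^(−n) for θ ≥ max(xᵢ), zero otherwise. Here max(xᵢ) = 8.54.
Posterior ∝ θ^(−2) · θ^(−7) = θ^(−9) on θ ≥ max(2.2, 8.54) = 8.54.
This density is strictly decreasing in θ, so the posterior mode lies at the lower boundary of the support.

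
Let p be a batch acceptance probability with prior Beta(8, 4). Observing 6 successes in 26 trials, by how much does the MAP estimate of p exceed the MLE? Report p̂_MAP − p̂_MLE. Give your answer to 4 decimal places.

Posterior is Beta(14, 24); MAP = (14−1)/(38−2) = 13/36 ≈ 0.36111.
MLE ignores the prior: p̂_MLE = k/n = 6/26 ≈ 0.23077.
Difference = 13/36 − 6/26 = 61/468 ≈ 0.1303.

MAP − MLE = 0.1303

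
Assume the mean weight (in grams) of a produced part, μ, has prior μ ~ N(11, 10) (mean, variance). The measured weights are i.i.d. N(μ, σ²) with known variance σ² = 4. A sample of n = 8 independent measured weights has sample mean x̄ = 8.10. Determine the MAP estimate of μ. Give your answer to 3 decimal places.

μ̂_MAP = 8.238

n = 8, x̄ = 8.10.
For a Normal prior and Normal likelihood with known variance, the posterior is Normal; its mode equals its mean, the precision-weighted average.
Prior precision 1/σ₀² = 1/10 = 0.1; data precision n/σ² = 8/4 = 2.
μ̂ = (0.1·11 + 2·8.1) / (0.1 + 2) = 17.3/2.1 = 173/21 ≈ 8.238.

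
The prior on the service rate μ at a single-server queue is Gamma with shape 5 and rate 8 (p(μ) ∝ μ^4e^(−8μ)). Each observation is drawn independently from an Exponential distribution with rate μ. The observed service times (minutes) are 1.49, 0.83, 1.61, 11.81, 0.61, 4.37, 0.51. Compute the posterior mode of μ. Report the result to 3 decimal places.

The Exponential(rate=μ) likelihood is ∝ μ^n e^(−μΣtᵢ). Here n = 7 and Σtᵢ = 1.49 + 0.83 + 1.61 + 11.81 + 0.61 + 4.37 + 0.51 = 21.23.
Posterior ∝ μ^4e^(−8μ) · μ^7e^(−21.23μ) = μ^11e^(−29.23μ), i.e. Gamma(12, 29.23).
Mode = (a−1)/b = 11/29.23 ≈ 0.376.

μ̂_MAP = 0.376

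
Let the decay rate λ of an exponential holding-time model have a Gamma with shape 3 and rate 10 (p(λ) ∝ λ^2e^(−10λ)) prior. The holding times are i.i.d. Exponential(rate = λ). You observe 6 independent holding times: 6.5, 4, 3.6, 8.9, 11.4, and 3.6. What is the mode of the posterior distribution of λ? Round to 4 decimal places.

λ̂_MAP = 0.1667

The Exponential(rate=λ) likelihood is ∝ λ^n e^(−λΣtᵢ). Here n = 6 and Σtᵢ = 6.5 + 4 + 3.6 + 8.9 + 11.4 + 3.6 = 38.
Posterior ∝ λ^2e^(−10λ) · λ^6e^(−38λ) = λ^8e^(−48λ), i.e. Gamma(9, 48).
Mode = (a−1)/b = 8/48 ≈ 0.1667.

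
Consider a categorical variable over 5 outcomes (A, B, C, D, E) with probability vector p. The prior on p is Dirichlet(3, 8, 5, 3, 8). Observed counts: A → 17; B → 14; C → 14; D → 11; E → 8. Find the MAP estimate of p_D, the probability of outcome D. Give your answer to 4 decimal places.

The posterior is Dirichlet(αᵢ + nᵢ) = Dirichlet(20, 22, 19, 14, 16).
For a Dirichlet(a₁,…,a_K) with all aᵢ > 1, the mode has j-th component (aⱼ − 1)/(Σaᵢ − K).
Here Σaᵢ = 91 and K = 5, so p_D = (14 − 1)/(91 − 5) = 13/86 ≈ 0.1512.

MAP estimate of p_D = 0.1512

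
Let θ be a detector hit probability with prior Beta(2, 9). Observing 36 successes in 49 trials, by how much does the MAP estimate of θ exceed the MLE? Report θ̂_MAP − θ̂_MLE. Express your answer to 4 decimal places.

MAP − MLE = -0.0968

Posterior is Beta(38, 22); MAP = (38−1)/(60−2) = 37/58 ≈ 0.63793.
MLE ignores the prior: θ̂_MLE = k/n = 36/49 ≈ 0.73469.
Difference = 37/58 − 36/49 = -275/2842 ≈ -0.0968.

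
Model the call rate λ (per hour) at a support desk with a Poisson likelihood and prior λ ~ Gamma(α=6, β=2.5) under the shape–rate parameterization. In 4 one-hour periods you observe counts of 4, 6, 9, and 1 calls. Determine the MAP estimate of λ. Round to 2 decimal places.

λ̂_MAP = 3.85

Σxᵢ = 4+6+9+1 = 20, with n = 4.
Posterior ∝ λ^5e^(−2.5λ) · λ^20e^(−4λ) = λ^25e^(−6.5λ), i.e. Gamma(shape=26, rate=6.5).
The mode of a Gamma(a, b) with a ≥ 1 (shape–rate) is (a−1)/b = 25/6.5 ≈ 3.85.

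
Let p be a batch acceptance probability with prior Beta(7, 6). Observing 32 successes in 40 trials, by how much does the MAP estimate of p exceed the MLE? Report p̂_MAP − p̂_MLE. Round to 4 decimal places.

MAP − MLE = -0.0549

Posterior is Beta(39, 14); MAP = (39−1)/(53−2) = 38/51 ≈ 0.74510.
MLE ignores the prior: p̂_MLE = k/n = 32/40 ≈ 0.80000.
Difference = 38/51 − 32/40 = -14/255 ≈ -0.0549.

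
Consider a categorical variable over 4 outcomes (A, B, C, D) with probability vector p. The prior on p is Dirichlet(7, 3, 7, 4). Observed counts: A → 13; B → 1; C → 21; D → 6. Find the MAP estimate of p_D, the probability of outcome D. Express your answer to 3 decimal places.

MAP estimate of p_D = 0.155

The posterior is Dirichlet(αᵢ + nᵢ) = Dirichlet(20, 4, 28, 10).
For a Dirichlet(a₁,…,a_K) with all aᵢ > 1, the mode has j-th component (aⱼ − 1)/(Σaᵢ − K).
Here Σaᵢ = 62 and K = 4, so p_D = (10 − 1)/(62 − 4) = 9/58 ≈ 0.155.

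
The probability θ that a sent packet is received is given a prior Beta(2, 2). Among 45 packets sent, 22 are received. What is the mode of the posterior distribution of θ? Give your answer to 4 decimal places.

θ̂_MAP = 0.4894

Prior: Beta(2, 2).
Data: 22 successes in 45 trials. The binomial likelihood contributes θ^22(1−θ)^23, so the posterior is Beta(2+22, 2+23) = Beta(24, 25).
For Beta(a, b) with a, b > 1 the mode is (a−1)/(a+b−2) = 23/47 ≈ 0.4894.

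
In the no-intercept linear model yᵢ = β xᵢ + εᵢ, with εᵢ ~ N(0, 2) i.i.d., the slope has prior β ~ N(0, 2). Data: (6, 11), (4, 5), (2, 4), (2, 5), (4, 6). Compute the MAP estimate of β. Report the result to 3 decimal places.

β̂_MAP = 1.662

log p(β | y) = −Σ(yᵢ − βxᵢ)²/(2·2) − β²/(2·2) + const.
Setting the derivative to zero: Σxᵢ(yᵢ − βxᵢ)/2 − β/2 = 0, so β = Σxᵢyᵢ / (Σxᵢ² + σ²/τ²).
Σxᵢyᵢ = 6·11 + 4·5 + 2·4 + 2·5 + 4·6 = 128; Σxᵢ² = 76; σ²/τ² = 1.
β̂_MAP = 128 / (76 + 1) = 128/77 ≈ 1.662.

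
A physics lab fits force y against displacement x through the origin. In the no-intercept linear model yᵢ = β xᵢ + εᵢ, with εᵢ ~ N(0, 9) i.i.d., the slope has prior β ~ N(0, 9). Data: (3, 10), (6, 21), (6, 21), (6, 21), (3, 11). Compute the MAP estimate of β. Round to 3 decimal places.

log p(β | y) = −Σ(yᵢ − βxᵢ)²/(2·9) − β²/(2·9) + const.
Setting the derivative to zero: Σxᵢ(yᵢ − βxᵢ)/9 − β/9 = 0, so β = Σxᵢyᵢ / (Σxᵢ² + σ²/τ²).
Σxᵢyᵢ = 3·10 + 6·21 + 6·21 + 6·21 + 3·11 = 441; Σxᵢ² = 126; σ²/τ² = 1.
β̂_MAP = 441 / (126 + 1) = 441/127 ≈ 3.472.

β̂_MAP = 3.472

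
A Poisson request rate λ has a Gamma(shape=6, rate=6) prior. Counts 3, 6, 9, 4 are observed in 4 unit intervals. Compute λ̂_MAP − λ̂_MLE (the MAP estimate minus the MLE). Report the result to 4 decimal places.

MAP − MLE = -2.8000

Σxᵢ = 22. Posterior is Gamma(28, 10); MAP = (28−1)/10 = 27/10 ≈ 2.70000.
MLE = x̄ = 22/4 ≈ 5.50000.
Difference = 27/10 − 22/4 = -14/5 ≈ -2.8000.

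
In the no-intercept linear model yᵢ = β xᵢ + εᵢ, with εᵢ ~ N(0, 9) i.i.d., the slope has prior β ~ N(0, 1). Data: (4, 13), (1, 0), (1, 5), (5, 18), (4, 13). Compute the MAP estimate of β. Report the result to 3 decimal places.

β̂_MAP = 2.926

log p(β | y) = −Σ(yᵢ − βxᵢ)²/(2·9) − β²/(2·1) + const.
Setting the derivative to zero: Σxᵢ(yᵢ − βxᵢ)/9 − β/1 = 0, so β = Σxᵢyᵢ / (Σxᵢ² + σ²/τ²).
Σxᵢyᵢ = 4·13 + 1·0 + 1·5 + 5·18 + 4·13 = 199; Σxᵢ² = 59; σ²/τ² = 9.
β̂_MAP = 199 / (59 + 9) = 199/68 ≈ 2.926.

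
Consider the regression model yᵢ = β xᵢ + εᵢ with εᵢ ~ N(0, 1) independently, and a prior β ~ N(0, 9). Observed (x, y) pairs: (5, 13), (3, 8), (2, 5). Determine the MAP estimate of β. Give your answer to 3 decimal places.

β̂_MAP = 2.598

log p(β | y) = −Σ(yᵢ − βxᵢ)²/(2·1) − β²/(2·9) + const.
Setting the derivative to zero: Σxᵢ(yᵢ − βxᵢ)/1 − β/9 = 0, so β = Σxᵢyᵢ / (Σxᵢ² + σ²/τ²).
Σxᵢyᵢ = 5·13 + 3·8 + 2·5 = 99; Σxᵢ² = 38; σ²/τ² = 1/9.
β̂_MAP = 99 / (38 + 1/9) = 99/(343/9) = 891/343 ≈ 2.598.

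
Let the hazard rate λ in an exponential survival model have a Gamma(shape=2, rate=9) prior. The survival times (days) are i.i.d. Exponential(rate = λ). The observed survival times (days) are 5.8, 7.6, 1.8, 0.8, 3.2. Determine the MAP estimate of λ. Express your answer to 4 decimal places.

The Exponential(rate=λ) likelihood is ∝ λ^n e^(−λΣtᵢ). Here n = 5 and Σtᵢ = 5.8 + 7.6 + 1.8 + 0.8 + 3.2 = 19.2.
Posterior ∝ λe^(−9λ) · λ^5e^(−19.2λ) = λ^6e^(−28.2λ), i.e. Gamma(7, 28.2).
Mode = (a−1)/b = 6/28.2 ≈ 0.2128.

λ̂_MAP = 0.2128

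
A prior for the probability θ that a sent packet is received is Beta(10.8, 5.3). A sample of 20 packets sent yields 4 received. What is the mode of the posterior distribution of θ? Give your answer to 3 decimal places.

Prior: Beta(10.8, 5.3).
Data: 4 successes in 20 trials. The binomial likelihood contributes θ^4(1−θ)^16, so the posterior is Beta(10.8+4, 5.3+16) = Beta(14.8, 21.3).
For Beta(a, b) with a, b > 1 the mode is (a−1)/(a+b−2) = 13.8/34.1 ≈ 0.405.

θ̂_MAP = 0.405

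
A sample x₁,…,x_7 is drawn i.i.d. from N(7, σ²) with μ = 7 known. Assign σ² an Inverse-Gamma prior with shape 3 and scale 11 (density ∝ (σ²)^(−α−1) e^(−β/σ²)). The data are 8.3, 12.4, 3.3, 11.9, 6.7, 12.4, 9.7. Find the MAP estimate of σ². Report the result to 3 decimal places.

Sum of squared deviations about the known mean: SS = (8.3−7)² + (12.4−7)² + (3.3−7)² + (11.9−7)² + (6.7−7)² + (12.4−7)² + (9.7−7)² = 105.09.
The Normal likelihood contributes (σ²)^(−n/2) exp(−SS/(2σ²)), so the posterior is Inverse-Gamma(α + n/2, β + SS/2) = Inverse-Gamma(6.5, 63.545).
The mode of Inverse-Gamma(a, b) is b/(a+1) = 63.545/7.5 ≈ 8.473.

σ̂²_MAP = 8.473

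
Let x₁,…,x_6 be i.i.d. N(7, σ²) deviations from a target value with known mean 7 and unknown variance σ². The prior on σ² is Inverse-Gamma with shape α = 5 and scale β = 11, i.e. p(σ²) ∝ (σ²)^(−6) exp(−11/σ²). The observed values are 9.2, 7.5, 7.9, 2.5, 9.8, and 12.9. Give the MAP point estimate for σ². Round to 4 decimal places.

σ̂²_MAP = 5.0444

Sum of squared deviations about the known mean: SS = (9.2−7)² + (7.5−7)² + (7.9−7)² + (2.5−7)² + (9.8−7)² + (12.9−7)² = 68.8.
The Normal likelihood contributes (σ²)^(−n/2) exp(−SS/(2σ²)), so the posterior is Inverse-Gamma(α + n/2, β + SS/2) = Inverse-Gamma(8, 45.4).
The mode of Inverse-Gamma(a, b) is b/(a+1) = 45.4/9 ≈ 5.0444.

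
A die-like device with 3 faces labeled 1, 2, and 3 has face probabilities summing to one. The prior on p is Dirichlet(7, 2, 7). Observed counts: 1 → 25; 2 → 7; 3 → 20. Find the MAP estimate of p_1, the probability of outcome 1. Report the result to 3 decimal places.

MAP estimate: 0.477

The posterior is Dirichlet(αᵢ + nᵢ) = Dirichlet(32, 9, 27).
For a Dirichlet(a₁,…,a_K) with all aᵢ > 1, the mode has j-th component (aⱼ − 1)/(Σaᵢ − K).
Here Σaᵢ = 68 and K = 3, so p_1 = (32 − 1)/(68 − 3) = 31/65 ≈ 0.477.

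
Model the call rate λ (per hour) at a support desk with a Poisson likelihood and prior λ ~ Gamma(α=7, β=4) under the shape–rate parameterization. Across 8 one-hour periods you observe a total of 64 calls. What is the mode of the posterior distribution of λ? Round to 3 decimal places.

Σxᵢ = 64, n = 8.
Posterior ∝ λ^6e^(−4λ) · λ^64e^(−8λ) = λ^70e^(−12λ), i.e. Gamma(shape=71, rate=12).
The mode of a Gamma(a, b) with a ≥ 1 (shape–rate) is (a−1)/b = 70/12 ≈ 5.833.

λ̂_MAP = 5.833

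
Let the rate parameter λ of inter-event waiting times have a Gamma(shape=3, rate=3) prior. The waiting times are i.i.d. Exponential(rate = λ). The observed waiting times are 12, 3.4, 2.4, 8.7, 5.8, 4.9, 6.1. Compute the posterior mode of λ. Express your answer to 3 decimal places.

The Exponential(rate=λ) likelihood is ∝ λ^n e^(−λΣtᵢ). Here n = 7 and Σtᵢ = 12 + 3.4 + 2.4 + 8.7 + 5.8 + 4.9 + 6.1 = 43.3.
Posterior ∝ λ^2e^(−3λ) · λ^7e^(−43.3λ) = λ^9e^(−46.3λ), i.e. Gamma(10, 46.3).
Mode = (a−1)/b = 9/46.3 ≈ 0.194.

λ̂_MAP = 0.194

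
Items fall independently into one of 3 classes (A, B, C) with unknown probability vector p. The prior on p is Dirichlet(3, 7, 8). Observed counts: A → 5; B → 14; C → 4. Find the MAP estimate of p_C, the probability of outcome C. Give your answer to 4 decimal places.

The posterior is Dirichlet(αᵢ + nᵢ) = Dirichlet(8, 21, 12).
For a Dirichlet(a₁,…,a_K) with all aᵢ > 1, the mode has j-th component (aⱼ − 1)/(Σaᵢ − K).
Here Σaᵢ = 41 and K = 3, so p_C = (12 − 1)/(41 − 3) = 11/38 ≈ 0.2895.

MAP estimate of p_C = 0.2895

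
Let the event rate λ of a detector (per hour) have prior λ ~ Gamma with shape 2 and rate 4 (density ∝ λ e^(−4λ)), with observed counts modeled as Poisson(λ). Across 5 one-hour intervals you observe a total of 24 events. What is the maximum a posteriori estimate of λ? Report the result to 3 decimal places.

Σxᵢ = 24, n = 5.
Posterior ∝ λe^(−4λ) · λ^24e^(−5λ) = λ^25e^(−9λ), i.e. Gamma(shape=26, rate=9).
The mode of a Gamma(a, b) with a ≥ 1 (shape–rate) is (a−1)/b = 25/9 ≈ 2.778.

λ̂_MAP = 2.778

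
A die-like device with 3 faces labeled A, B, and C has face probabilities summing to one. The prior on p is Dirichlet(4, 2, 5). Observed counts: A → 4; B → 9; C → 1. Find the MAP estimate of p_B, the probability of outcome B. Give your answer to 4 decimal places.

The posterior is Dirichlet(αᵢ + nᵢ) = Dirichlet(8, 11, 6).
For a Dirichlet(a₁,…,a_K) with all aᵢ > 1, the mode has j-th component (aⱼ − 1)/(Σaᵢ − K).
Here Σaᵢ = 25 and K = 3, so p_B = (11 − 1)/(25 − 3) = 10/22 ≈ 0.4545.

MAP estimate of p_B = 0.4545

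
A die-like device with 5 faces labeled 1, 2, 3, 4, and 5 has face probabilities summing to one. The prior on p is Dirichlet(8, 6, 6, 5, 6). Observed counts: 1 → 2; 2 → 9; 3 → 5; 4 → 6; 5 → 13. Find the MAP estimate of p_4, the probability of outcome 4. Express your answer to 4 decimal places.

MAP estimate: 0.1639

The posterior is Dirichlet(αᵢ + nᵢ) = Dirichlet(10, 15, 11, 11, 19).
For a Dirichlet(a₁,…,a_K) with all aᵢ > 1, the mode has j-th component (aⱼ − 1)/(Σaᵢ − K).
Here Σaᵢ = 66 and K = 5, so p_4 = (11 − 1)/(66 − 5) = 10/61 ≈ 0.1639.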